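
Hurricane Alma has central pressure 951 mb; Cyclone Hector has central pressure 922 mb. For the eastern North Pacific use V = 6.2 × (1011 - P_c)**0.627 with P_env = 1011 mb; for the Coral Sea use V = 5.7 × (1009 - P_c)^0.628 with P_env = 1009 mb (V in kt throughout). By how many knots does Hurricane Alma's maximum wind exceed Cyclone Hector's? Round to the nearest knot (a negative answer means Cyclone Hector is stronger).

-13 kt

Hurricane Alma: ΔP = 60; V ≈ 6.2 × 60^0.627 ≈ 80.78 kt.
Cyclone Hector: ΔP = 87; V ≈ 5.7 × 87^0.628 ≈ 94.17 kt.
Difference ≈ 80.78 − 94.17 = -13.39 → -13 kt.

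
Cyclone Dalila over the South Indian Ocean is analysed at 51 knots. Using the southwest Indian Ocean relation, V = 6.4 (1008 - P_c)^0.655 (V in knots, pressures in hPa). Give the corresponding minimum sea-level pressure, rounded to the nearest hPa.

ΔP = (V / 6.4)^(1/0.655) = (51/6.4)^1.527.
51/6.4 = 7.969; 7.969^1.527 ≈ 23.78 hPa.
P_c = 1008 − 23.78 = 984.22 ≈ 984 hPa.

984 hPa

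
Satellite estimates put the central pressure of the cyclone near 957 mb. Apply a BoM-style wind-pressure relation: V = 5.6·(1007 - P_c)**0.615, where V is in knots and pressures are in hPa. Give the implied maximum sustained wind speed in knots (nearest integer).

ΔP = 1007 − 957 = 50 mb.
50^0.615 ≈ 11.088.
V ≈ 5.6 × 11.088 ≈ 62.1 kt.

62 kt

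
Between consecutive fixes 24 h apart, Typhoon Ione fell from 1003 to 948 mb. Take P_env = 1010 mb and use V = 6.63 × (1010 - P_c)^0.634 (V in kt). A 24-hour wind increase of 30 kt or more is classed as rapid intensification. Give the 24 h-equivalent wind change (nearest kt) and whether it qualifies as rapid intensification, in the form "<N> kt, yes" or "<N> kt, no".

V₁: ΔP = 7, V ≈ 6.63 × 7^0.634 ≈ 22.77 kt.
V₂: ΔP = 62, V ≈ 6.63 × 62^0.634 ≈ 90.76 kt.
ΔV over 24 h = 67.99 kt → 24 h equivalent = 67.99 × 24/24 ≈ 67.99 kt.
68 kt ≥ 30 kt ⇒ rapid intensification.

68 kt, yes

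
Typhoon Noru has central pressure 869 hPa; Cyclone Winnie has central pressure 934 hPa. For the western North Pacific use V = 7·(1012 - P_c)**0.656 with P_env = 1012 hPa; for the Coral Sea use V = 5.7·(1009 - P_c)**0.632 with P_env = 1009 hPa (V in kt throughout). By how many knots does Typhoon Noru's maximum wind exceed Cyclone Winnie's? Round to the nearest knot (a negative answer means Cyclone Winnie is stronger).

94 kt

Typhoon Noru: ΔP = 143; V ≈ 7 × 143^0.656 ≈ 181.55 kt.
Cyclone Winnie: ΔP = 75; V ≈ 5.7 × 75^0.632 ≈ 87.28 kt.
Difference ≈ 181.55 − 87.28 = 94.27 → 94 kt.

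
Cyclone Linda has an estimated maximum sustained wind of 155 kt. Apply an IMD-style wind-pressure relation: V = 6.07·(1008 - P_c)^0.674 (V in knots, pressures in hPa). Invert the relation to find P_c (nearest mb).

886 mb

ΔP = (V / 6.07)^(1/0.674) = (155/6.07)^1.484.
155/6.07 = 25.535; 25.535^1.484 ≈ 122.39 mb.
P_c = 1008 − 122.39 = 885.61 ≈ 886 mb.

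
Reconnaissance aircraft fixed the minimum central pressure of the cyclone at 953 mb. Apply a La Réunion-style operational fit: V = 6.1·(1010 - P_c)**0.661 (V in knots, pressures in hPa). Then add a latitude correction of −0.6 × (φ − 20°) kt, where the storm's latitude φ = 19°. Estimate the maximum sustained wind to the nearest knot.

89 kt

ΔP = 1010 − 953 = 57 mb.
57^0.661 ≈ 14.475.
V ≈ 6.1 × 14.475 ≈ 88.3 kt.
Latitude correction: −0.6 × (19 − 20) = 0.6 kt.
Corrected V ≈ 88.9 kt → 89 kt.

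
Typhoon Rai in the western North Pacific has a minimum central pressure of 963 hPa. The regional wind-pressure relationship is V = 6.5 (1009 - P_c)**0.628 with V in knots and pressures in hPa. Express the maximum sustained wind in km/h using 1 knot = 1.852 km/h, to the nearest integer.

ΔP = 1009 − 963 = 46 hPa.
V ≈ 6.5 × 46^0.628 = 6.5 × 11.072 ≈ 71.966 kt.
71.966 × 1.852 ≈ 133.28 km/h → 133 km/h.

133 km/h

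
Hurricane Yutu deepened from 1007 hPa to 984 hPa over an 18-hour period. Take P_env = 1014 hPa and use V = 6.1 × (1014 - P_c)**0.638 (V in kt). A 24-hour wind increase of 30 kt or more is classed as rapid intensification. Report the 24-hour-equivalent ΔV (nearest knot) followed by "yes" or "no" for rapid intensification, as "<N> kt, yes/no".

43 kt, yes

V₁: ΔP = 7, V ≈ 6.1 × 7^0.638 ≈ 21.11 kt.
V₂: ΔP = 30, V ≈ 6.1 × 30^0.638 ≈ 53.42 kt.
ΔV over 18 h = 32.31 kt → 24 h equivalent = 32.31 × 24/18 ≈ 43.08 kt.
43 kt ≥ 30 kt ⇒ rapid intensification.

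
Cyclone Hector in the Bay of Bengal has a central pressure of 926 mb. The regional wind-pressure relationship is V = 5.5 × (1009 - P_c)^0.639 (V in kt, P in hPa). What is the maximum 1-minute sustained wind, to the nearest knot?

93 kt

ΔP = 1009 − 926 = 83 mb.
83^0.639 ≈ 16.838.
V ≈ 5.5 × 16.838 ≈ 92.6 kt.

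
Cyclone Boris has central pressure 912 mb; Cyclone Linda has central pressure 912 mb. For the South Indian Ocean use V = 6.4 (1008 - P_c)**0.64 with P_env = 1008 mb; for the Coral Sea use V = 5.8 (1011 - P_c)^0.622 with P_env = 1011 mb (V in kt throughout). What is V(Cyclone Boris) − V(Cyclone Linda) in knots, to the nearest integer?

Cyclone Boris: ΔP = 96; V ≈ 6.4 × 96^0.64 ≈ 118.80 kt.
Cyclone Linda: ΔP = 99; V ≈ 5.8 × 99^0.622 ≈ 101.09 kt.
Difference ≈ 118.80 − 101.09 = 17.71 → 18 kt.

18 kt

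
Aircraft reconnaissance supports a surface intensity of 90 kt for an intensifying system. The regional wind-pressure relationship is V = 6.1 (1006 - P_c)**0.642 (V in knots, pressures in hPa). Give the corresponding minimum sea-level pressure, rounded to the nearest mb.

940 mb

ΔP = (V / 6.1)^(1/0.642) = (90/6.1)^1.558.
90/6.1 = 14.754; 14.754^1.558 ≈ 66.18 mb.
P_c = 1006 − 66.18 = 939.82 ≈ 940 mb.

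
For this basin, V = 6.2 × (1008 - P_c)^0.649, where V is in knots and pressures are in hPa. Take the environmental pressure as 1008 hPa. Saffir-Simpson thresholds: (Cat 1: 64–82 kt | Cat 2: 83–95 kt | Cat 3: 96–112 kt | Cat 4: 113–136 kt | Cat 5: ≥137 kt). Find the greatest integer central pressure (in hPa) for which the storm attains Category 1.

971 hPa

Category 1 begins at V = 64 kt.
Required ΔP = (64/6.2)^(1/0.649) = 10.323^1.541 ≈ 36.48 hPa.
P_c ≤ 1008 − 36.48 = 971.52, so the highest integer P_c is 971 hPa.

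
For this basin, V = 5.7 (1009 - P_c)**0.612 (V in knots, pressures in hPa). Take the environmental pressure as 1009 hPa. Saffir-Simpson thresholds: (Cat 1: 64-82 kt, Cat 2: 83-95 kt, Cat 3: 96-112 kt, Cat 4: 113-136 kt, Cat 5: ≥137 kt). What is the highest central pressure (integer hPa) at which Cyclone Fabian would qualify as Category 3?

908 hPa

Category 3 begins at V = 96 kt.
Required ΔP = (96/5.7)^(1/0.612) = 16.842^1.634 ≈ 100.91 hPa.
P_c ≤ 1009 − 100.91 = 908.09, so the highest integer P_c is 908 hPa.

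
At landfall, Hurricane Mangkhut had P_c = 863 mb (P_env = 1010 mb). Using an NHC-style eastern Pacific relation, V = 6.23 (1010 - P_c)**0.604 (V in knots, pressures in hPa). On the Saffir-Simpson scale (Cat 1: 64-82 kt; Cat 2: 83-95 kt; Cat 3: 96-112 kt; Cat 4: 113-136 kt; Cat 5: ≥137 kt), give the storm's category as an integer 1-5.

4

ΔP = 1010 − 863 = 147 mb.
V ≈ 6.23 × 147^0.604 = 6.23 × 20.37 ≈ 127 kt.
127 kt falls in the Category 4 band.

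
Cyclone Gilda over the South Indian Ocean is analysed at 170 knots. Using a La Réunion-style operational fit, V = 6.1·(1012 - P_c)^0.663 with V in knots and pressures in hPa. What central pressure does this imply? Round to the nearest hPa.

ΔP = (V / 6.1)^(1/0.663) = (170/6.1)^1.508.
170/6.1 = 27.869; 27.869^1.508 ≈ 151.24 hPa.
P_c = 1012 − 151.24 = 860.76 ≈ 861 hPa.

861 hPa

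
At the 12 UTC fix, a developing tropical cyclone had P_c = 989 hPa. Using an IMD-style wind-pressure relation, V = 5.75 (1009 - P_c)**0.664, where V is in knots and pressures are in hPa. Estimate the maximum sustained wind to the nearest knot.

ΔP = 1009 − 989 = 20 hPa.
20^0.664 ≈ 7.309.
V ≈ 5.75 × 7.309 ≈ 42.0 kt.

42 kt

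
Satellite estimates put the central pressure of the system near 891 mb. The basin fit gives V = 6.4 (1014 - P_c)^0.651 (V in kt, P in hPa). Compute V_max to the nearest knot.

147 kt

ΔP = 1014 − 891 = 123 mb.
123^0.651 ≈ 22.937.
V ≈ 6.4 × 22.937 ≈ 146.8 kt.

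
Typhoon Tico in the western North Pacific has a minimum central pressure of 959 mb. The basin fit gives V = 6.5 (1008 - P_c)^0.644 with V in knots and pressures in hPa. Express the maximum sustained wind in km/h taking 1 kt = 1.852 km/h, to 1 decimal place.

147.6 km/h

ΔP = 1008 − 959 = 49 mb.
V ≈ 6.5 × 49^0.644 = 6.5 × 12.260 ≈ 79.689 kt.
79.689 × 1.852 ≈ 147.58 km/h → 147.6 km/h.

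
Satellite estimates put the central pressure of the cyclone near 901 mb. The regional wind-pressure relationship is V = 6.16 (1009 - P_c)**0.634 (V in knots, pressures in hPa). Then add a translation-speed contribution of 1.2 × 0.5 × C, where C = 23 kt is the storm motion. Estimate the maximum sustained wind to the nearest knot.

ΔP = 1009 − 901 = 108 mb.
108^0.634 ≈ 19.462.
V ≈ 6.16 × 19.462 ≈ 119.9 kt.
Translation term: 1.2 × 0.5 × 23 = 13.8 kt.
Corrected V ≈ 133.7 kt → 134 kt.

134 kt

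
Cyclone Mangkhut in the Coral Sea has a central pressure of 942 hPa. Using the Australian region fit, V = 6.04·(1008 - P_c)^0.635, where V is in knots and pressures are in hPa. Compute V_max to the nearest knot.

ΔP = 1008 − 942 = 66 hPa.
66^0.635 ≈ 14.302.
V ≈ 6.04 × 14.302 ≈ 86.4 kt.

86 kt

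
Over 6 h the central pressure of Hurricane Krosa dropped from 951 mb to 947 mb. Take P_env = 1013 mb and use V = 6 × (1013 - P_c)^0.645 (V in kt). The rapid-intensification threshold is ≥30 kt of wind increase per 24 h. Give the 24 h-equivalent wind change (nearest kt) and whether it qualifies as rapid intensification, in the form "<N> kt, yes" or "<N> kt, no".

14 kt, no

V₁: ΔP = 62, V ≈ 6 × 62^0.645 ≈ 85.95 kt.
V₂: ΔP = 66, V ≈ 6 × 66^0.645 ≈ 89.49 kt.
ΔV over 6 h = 3.54 kt → 24 h equivalent = 3.54 × 24/6 ≈ 14.16 kt.
14 kt < 30 kt ⇒ not rapid intensification.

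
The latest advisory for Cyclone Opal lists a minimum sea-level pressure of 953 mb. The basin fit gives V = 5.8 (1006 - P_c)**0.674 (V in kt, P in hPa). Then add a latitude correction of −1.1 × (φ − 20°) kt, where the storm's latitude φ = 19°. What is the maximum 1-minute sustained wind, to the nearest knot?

85 kt

ΔP = 1006 − 953 = 53 mb.
53^0.674 ≈ 14.527.
V ≈ 5.8 × 14.527 ≈ 84.3 kt.
Latitude correction: −1.1 × (19 − 20) = 1.1 kt.
Corrected V ≈ 85.4 kt → 85 kt.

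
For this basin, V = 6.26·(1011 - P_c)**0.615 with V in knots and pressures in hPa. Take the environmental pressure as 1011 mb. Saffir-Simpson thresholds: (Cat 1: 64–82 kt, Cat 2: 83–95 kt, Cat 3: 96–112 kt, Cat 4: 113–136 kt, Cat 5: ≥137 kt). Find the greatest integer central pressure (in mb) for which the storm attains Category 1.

967 mb

Category 1 begins at V = 64 kt.
Required ΔP = (64/6.26)^(1/0.615) = 10.224^1.626 ≈ 43.82 mb.
P_c ≤ 1011 − 43.82 = 967.18, so the highest integer P_c is 967 mb.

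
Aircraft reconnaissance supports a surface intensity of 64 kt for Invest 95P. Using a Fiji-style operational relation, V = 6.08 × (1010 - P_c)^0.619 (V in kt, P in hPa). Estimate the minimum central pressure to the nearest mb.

ΔP = (V / 6.08)^(1/0.619) = (64/6.08)^1.616.
64/6.08 = 10.526; 10.526^1.616 ≈ 44.82 mb.
P_c = 1010 − 44.82 = 965.18 ≈ 965 mb.

965 mb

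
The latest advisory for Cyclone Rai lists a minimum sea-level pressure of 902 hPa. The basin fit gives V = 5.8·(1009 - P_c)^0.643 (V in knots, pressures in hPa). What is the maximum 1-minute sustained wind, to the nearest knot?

ΔP = 1009 − 902 = 107 hPa.
107^0.643 ≈ 20.179.
V ≈ 5.8 × 20.179 ≈ 117.0 kt.

117 kt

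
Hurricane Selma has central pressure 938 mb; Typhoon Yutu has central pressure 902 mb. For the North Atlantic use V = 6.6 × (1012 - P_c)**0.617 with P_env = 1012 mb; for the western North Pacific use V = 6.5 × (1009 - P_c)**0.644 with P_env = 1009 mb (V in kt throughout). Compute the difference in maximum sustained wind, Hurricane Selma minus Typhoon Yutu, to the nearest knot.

Hurricane Selma: ΔP = 74; V ≈ 6.6 × 74^0.617 ≈ 93.94 kt.
Typhoon Yutu: ΔP = 107; V ≈ 6.5 × 107^0.644 ≈ 131.78 kt.
Difference ≈ 93.94 − 131.78 = -37.84 → -38 kt.

-38 kt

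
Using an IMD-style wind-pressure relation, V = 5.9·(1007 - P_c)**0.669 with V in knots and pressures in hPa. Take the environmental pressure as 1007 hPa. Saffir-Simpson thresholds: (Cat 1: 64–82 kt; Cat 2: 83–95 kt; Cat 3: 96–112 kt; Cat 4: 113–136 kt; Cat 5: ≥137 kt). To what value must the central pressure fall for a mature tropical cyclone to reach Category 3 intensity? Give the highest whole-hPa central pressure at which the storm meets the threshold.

Category 3 begins at V = 96 kt.
Required ΔP = (96/5.9)^(1/0.669) = 16.271^1.495 ≈ 64.68 hPa.
P_c ≤ 1007 − 64.68 = 942.32, so the highest integer P_c is 942 hPa.

942 hPa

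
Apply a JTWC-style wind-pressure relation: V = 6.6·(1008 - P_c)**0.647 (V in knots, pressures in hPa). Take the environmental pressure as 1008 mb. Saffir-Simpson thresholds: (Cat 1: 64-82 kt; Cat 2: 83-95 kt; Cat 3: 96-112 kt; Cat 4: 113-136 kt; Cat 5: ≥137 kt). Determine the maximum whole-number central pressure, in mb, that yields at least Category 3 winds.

945 mb

Category 3 begins at V = 96 kt.
Required ΔP = (96/6.6)^(1/0.647) = 14.545^1.546 ≈ 62.68 mb.
P_c ≤ 1008 − 62.68 = 945.32, so the highest integer P_c is 945 mb.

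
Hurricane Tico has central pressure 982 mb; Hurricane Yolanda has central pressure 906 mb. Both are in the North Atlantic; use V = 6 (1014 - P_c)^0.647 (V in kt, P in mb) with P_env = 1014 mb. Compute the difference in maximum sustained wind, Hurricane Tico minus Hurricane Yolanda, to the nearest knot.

Hurricane Tico: ΔP = 32; V ≈ 6 × 32^0.647 ≈ 56.49 kt.
Hurricane Yolanda: ΔP = 108; V ≈ 6 × 108^0.647 ≈ 124.10 kt.
Difference ≈ 56.49 − 124.10 = -67.61 → -68 kt.

-68 kt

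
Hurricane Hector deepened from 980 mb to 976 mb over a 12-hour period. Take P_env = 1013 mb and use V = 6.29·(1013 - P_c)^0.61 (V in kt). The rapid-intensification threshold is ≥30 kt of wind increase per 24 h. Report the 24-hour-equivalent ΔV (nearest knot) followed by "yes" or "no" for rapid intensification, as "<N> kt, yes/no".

V₁: ΔP = 33, V ≈ 6.29 × 33^0.61 ≈ 53.08 kt.
V₂: ΔP = 37, V ≈ 6.29 × 37^0.61 ≈ 56.92 kt.
ΔV over 12 h = 3.84 kt → 24 h equivalent = 3.84 × 24/12 ≈ 7.68 kt.
8 kt < 30 kt ⇒ not rapid intensification.

8 kt, no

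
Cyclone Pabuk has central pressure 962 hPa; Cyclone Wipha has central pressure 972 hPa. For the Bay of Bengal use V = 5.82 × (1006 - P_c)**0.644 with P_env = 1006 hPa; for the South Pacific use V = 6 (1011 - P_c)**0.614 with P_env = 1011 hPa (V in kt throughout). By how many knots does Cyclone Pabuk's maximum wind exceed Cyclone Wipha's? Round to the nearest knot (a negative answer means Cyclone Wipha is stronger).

Cyclone Pabuk: ΔP = 44; V ≈ 5.82 × 44^0.644 ≈ 66.57 kt.
Cyclone Wipha: ΔP = 39; V ≈ 6 × 39^0.614 ≈ 56.89 kt.
Difference ≈ 66.57 − 56.89 = 9.68 → 10 kt.

10 kt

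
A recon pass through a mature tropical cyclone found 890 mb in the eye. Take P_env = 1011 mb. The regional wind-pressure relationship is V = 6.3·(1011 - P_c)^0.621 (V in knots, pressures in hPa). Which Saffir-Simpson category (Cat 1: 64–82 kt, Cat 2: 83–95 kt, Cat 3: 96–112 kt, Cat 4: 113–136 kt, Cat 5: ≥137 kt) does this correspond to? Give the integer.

ΔP = 1011 − 890 = 121 mb.
V ≈ 6.3 × 121^0.621 = 6.3 × 19.65 ≈ 124 kt.
124 kt falls in the Category 4 band.

4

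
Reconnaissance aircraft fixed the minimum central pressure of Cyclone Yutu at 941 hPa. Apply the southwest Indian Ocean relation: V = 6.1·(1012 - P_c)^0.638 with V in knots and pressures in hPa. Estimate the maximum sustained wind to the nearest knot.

93 kt

ΔP = 1012 − 941 = 71 hPa.
71^0.638 ≈ 15.174.
V ≈ 6.1 × 15.174 ≈ 92.6 kt.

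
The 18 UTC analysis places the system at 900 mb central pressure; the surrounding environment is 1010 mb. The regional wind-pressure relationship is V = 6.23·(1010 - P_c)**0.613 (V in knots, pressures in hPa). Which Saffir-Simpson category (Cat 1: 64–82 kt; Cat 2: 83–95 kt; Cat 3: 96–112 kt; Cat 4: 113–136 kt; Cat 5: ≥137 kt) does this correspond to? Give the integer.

3

ΔP = 1010 − 900 = 110 mb.
V ≈ 6.23 × 110^0.613 = 6.23 × 17.84 ≈ 111 kt.
111 kt falls in the Category 3 band.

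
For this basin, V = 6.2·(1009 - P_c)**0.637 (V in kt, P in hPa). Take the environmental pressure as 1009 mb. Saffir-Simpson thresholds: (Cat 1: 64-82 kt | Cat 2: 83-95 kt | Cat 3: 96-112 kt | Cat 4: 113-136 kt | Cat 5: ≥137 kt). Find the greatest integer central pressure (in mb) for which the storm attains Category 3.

Category 3 begins at V = 96 kt.
Required ΔP = (96/6.2)^(1/0.637) = 15.484^1.570 ≈ 73.78 mb.
P_c ≤ 1009 − 73.78 = 935.22, so the highest integer P_c is 935 mb.

935 mb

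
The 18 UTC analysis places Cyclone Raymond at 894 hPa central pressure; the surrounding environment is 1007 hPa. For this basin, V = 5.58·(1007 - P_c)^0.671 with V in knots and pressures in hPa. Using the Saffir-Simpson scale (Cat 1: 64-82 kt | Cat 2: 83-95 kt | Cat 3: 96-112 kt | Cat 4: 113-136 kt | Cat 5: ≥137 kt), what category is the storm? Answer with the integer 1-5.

4

ΔP = 1007 − 894 = 113 hPa.
V ≈ 5.58 × 113^0.671 = 5.58 × 23.86 ≈ 133 kt.
133 kt falls in the Category 4 band.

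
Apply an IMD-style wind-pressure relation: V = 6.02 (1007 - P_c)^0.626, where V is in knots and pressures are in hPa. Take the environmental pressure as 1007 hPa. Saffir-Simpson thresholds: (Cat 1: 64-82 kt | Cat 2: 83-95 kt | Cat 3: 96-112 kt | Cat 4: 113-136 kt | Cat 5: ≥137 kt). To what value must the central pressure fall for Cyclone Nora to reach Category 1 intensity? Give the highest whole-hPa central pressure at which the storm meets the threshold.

963 hPa

Category 1 begins at V = 64 kt.
Required ΔP = (64/6.02)^(1/0.626) = 10.631^1.597 ≈ 43.64 hPa.
P_c ≤ 1007 − 43.64 = 963.36, so the highest integer P_c is 963 hPa.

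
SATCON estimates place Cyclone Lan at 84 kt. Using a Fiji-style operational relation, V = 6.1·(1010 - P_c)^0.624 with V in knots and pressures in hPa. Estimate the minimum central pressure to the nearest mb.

943 mb

ΔP = (V / 6.1)^(1/0.624) = (84/6.1)^1.603.
84/6.1 = 13.770; 13.770^1.603 ≈ 66.87 mb.
P_c = 1010 − 66.87 = 943.13 ≈ 943 mb.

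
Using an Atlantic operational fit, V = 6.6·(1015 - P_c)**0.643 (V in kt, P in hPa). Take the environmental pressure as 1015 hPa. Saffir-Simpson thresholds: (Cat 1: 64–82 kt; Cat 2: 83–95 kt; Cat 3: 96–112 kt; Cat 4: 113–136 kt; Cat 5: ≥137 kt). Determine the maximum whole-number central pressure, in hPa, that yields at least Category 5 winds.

903 hPa

Category 5 begins at V = 137 kt.
Required ΔP = (137/6.6)^(1/0.643) = 20.758^1.555 ≈ 111.81 hPa.
P_c ≤ 1015 − 111.81 = 903.19, so the highest integer P_c is 903 hPa.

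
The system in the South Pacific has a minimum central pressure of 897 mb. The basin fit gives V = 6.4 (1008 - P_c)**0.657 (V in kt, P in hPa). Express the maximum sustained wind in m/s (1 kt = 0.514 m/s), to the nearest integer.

73 m/s

ΔP = 1008 − 897 = 111 mb.
V ≈ 6.4 × 111^0.657 = 6.4 × 22.069 ≈ 141.240 kt.
141.240 × 0.514 ≈ 72.60 m/s → 73 m/s.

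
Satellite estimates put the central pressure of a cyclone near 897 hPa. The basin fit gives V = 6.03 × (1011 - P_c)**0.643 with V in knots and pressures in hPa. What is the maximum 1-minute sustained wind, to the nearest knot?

ΔP = 1011 − 897 = 114 hPa.
114^0.643 ≈ 21.018.
V ≈ 6.03 × 21.018 ≈ 126.7 kt.

127 kt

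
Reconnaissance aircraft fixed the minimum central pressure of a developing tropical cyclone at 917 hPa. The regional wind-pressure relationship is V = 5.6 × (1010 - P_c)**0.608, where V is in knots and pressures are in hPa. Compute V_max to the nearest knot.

88 kt

ΔP = 1010 − 917 = 93 hPa.
93^0.608 ≈ 15.734.
V ≈ 5.6 × 15.734 ≈ 88.1 kt.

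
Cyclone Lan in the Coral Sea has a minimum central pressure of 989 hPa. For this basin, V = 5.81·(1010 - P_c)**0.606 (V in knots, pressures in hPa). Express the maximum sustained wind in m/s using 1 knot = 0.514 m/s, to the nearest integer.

ΔP = 1010 − 989 = 21 hPa.
V ≈ 5.81 × 21^0.606 = 5.81 × 6.328 ≈ 36.766 kt.
36.766 × 0.514 ≈ 18.90 m/s → 19 m/s.

19 m/s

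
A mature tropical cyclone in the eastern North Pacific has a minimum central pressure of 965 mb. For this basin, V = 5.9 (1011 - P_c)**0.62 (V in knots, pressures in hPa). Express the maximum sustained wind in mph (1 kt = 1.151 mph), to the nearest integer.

73 mph

ΔP = 1011 − 965 = 46 mb.
V ≈ 5.9 × 46^0.62 = 5.9 × 10.738 ≈ 63.352 kt.
63.352 × 1.151 ≈ 72.92 mph → 73 mph.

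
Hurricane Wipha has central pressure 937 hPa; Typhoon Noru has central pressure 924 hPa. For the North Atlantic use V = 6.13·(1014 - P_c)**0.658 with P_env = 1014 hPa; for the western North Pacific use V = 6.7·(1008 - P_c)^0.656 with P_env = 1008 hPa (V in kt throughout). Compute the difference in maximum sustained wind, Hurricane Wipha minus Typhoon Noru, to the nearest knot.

-16 kt

Hurricane Wipha: ΔP = 77; V ≈ 6.13 × 77^0.658 ≈ 106.85 kt.
Typhoon Noru: ΔP = 84; V ≈ 6.7 × 84^0.656 ≈ 122.58 kt.
Difference ≈ 106.85 − 122.58 = -15.73 → -16 kt.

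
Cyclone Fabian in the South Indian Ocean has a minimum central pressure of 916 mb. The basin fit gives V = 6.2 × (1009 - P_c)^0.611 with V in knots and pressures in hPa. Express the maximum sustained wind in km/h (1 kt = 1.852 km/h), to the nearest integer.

183 km/h

ΔP = 1009 − 916 = 93 mb.
V ≈ 6.2 × 93^0.611 = 6.2 × 15.949 ≈ 98.886 kt.
98.886 × 1.852 ≈ 183.14 km/h → 183 km/h.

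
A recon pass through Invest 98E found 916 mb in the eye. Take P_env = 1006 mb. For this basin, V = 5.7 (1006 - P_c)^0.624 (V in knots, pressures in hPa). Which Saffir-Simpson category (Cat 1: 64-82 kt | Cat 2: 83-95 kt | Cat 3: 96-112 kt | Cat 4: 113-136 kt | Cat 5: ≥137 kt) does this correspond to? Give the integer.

ΔP = 1006 − 916 = 90 mb.
V ≈ 5.7 × 90^0.624 = 5.7 × 16.57 ≈ 94 kt.
94 kt falls in the Category 2 band.

2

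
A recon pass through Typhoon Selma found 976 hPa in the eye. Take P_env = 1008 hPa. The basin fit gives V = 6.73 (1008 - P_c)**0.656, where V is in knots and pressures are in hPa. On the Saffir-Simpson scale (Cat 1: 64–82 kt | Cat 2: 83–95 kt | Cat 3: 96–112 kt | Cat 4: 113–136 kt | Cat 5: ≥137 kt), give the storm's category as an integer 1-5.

ΔP = 1008 − 976 = 32 hPa.
V ≈ 6.73 × 32^0.656 = 6.73 × 9.71 ≈ 65 kt.
65 kt falls in the Category 1 band.

1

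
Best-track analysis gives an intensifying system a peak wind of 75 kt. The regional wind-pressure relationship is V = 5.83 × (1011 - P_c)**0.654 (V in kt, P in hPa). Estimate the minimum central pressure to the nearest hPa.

961 hPa

ΔP = (V / 5.83)^(1/0.654) = (75/5.83)^1.529.
75/5.83 = 12.864; 12.864^1.529 ≈ 49.70 hPa.
P_c = 1011 − 49.70 = 961.30 ≈ 961 hPa.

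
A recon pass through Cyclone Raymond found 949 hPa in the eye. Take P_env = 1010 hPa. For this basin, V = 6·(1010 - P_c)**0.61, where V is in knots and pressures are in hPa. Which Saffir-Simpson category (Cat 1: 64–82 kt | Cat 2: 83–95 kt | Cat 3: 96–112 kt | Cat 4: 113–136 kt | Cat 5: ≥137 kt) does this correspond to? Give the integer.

ΔP = 1010 − 949 = 61 hPa.
V ≈ 6 × 61^0.61 = 6 × 12.28 ≈ 74 kt.
74 kt falls in the Category 1 band.

1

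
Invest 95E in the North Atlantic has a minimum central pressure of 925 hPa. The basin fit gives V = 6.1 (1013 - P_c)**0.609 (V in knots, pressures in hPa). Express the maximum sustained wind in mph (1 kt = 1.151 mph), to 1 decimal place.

ΔP = 1013 − 925 = 88 hPa.
V ≈ 6.1 × 88^0.609 = 6.1 × 15.282 ≈ 93.222 kt.
93.222 × 1.151 ≈ 107.30 mph → 107.3 mph.

107.3 mph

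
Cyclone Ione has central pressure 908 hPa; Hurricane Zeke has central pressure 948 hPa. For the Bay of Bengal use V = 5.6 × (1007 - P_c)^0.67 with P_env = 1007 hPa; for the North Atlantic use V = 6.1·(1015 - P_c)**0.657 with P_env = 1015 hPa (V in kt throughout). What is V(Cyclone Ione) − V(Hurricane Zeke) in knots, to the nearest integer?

25 kt

Cyclone Ione: ΔP = 99; V ≈ 5.6 × 99^0.67 ≈ 121.69 kt.
Hurricane Zeke: ΔP = 67; V ≈ 6.1 × 67^0.657 ≈ 96.62 kt.
Difference ≈ 121.69 − 96.62 = 25.07 → 25 kt.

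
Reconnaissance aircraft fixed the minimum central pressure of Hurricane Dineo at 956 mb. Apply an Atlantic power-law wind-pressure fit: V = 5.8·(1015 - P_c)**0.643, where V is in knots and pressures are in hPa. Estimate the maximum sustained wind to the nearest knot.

80 kt

ΔP = 1015 − 956 = 59 mb.
59^0.643 ≈ 13.761.
V ≈ 5.8 × 13.761 ≈ 79.8 kt.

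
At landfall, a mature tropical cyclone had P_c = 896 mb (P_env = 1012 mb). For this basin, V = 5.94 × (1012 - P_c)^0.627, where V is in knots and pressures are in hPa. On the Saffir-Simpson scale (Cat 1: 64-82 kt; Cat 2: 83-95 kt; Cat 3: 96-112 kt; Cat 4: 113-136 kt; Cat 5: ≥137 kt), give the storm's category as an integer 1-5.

4

ΔP = 1012 − 896 = 116 mb.
V ≈ 5.94 × 116^0.627 = 5.94 × 19.70 ≈ 117 kt.
117 kt falls in the Category 4 band.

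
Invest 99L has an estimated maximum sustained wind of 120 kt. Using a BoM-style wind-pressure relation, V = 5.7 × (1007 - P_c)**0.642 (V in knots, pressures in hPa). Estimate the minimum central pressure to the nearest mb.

892 mb

ΔP = (V / 5.7)^(1/0.642) = (120/5.7)^1.558.
120/5.7 = 21.053; 21.053^1.558 ≈ 115.14 mb.
P_c = 1007 − 115.14 = 891.86 ≈ 892 mb.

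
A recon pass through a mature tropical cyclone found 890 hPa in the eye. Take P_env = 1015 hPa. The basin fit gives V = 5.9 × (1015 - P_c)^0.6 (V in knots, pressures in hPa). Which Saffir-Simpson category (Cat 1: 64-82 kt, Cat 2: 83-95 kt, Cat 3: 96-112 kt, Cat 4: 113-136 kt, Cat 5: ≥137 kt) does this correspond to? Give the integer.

3

ΔP = 1015 − 890 = 125 hPa.
V ≈ 5.9 × 125^0.6 = 5.9 × 18.12 ≈ 107 kt.
107 kt falls in the Category 3 band.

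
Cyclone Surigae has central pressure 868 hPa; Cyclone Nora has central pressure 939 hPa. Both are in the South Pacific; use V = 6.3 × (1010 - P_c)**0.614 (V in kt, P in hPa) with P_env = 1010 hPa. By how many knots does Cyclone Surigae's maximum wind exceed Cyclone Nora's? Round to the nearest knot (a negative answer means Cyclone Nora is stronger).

46 kt

Cyclone Surigae: ΔP = 142; V ≈ 6.3 × 142^0.614 ≈ 132.08 kt.
Cyclone Nora: ΔP = 71; V ≈ 6.3 × 71^0.614 ≈ 86.30 kt.
Difference ≈ 132.08 − 86.30 = 45.78 → 46 kt.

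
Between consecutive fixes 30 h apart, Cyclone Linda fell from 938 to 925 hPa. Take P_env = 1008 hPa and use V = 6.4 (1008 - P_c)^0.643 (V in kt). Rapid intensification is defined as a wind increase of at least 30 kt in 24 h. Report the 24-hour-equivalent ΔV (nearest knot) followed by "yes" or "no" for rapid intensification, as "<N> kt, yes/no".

V₁: ΔP = 70, V ≈ 6.4 × 70^0.643 ≈ 98.31 kt.
V₂: ΔP = 83, V ≈ 6.4 × 83^0.643 ≈ 109.68 kt.
ΔV over 30 h = 11.37 kt → 24 h equivalent = 11.37 × 24/30 ≈ 9.10 kt.
9 kt < 30 kt ⇒ not rapid intensification.

9 kt, no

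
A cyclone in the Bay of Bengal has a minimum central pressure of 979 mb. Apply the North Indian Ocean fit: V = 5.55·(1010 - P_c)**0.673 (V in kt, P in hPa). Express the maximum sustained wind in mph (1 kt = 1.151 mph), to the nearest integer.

64 mph

ΔP = 1010 − 979 = 31 mb.
V ≈ 5.55 × 31^0.673 = 5.55 × 10.085 ≈ 55.973 kt.
55.973 × 1.151 ≈ 64.43 mph → 64 mph.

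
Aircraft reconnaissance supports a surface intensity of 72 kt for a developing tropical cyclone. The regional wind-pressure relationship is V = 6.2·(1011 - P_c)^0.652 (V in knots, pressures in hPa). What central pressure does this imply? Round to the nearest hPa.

ΔP = (V / 6.2)^(1/0.652) = (72/6.2)^1.534.
72/6.2 = 11.613; 11.613^1.534 ≈ 42.99 hPa.
P_c = 1011 − 42.99 = 968.01 ≈ 968 hPa.

968 hPa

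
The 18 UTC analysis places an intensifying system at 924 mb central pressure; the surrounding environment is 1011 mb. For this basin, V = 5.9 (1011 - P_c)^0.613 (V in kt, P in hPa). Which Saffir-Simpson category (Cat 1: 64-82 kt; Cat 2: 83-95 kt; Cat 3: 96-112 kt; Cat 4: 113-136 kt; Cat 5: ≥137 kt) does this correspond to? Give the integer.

ΔP = 1011 − 924 = 87 mb.
V ≈ 5.9 × 87^0.613 = 5.9 × 15.45 ≈ 91 kt.
91 kt falls in the Category 2 band.

2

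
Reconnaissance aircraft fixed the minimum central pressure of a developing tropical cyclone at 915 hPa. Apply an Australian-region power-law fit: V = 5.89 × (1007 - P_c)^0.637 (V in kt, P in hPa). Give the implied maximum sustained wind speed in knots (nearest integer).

ΔP = 1007 − 915 = 92 hPa.
92^0.637 ≈ 17.821.
V ≈ 5.89 × 17.821 ≈ 105.0 kt.

105 kt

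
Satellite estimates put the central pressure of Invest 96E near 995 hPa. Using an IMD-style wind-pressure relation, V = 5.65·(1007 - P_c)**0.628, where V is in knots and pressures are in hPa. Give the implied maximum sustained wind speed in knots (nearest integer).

27 kt

ΔP = 1007 − 995 = 12 hPa.
12^0.628 ≈ 4.761.
V ≈ 5.65 × 4.761 ≈ 26.9 kt.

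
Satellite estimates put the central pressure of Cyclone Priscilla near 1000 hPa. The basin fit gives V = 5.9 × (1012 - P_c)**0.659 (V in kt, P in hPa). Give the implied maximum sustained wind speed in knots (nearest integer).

ΔP = 1012 − 1000 = 12 hPa.
12^0.659 ≈ 5.143.
V ≈ 5.9 × 5.143 ≈ 30.3 kt.

30 kt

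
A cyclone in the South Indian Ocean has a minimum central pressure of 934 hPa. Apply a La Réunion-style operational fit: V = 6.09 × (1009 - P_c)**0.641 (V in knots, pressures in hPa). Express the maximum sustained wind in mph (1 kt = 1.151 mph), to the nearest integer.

ΔP = 1009 − 934 = 75 hPa.
V ≈ 6.09 × 75^0.641 = 6.09 × 15.919 ≈ 96.946 kt.
96.946 × 1.151 ≈ 111.59 mph → 112 mph.

112 mph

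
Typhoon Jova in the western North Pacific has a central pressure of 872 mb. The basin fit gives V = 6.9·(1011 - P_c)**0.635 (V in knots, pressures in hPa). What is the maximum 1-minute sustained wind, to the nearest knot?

ΔP = 1011 − 872 = 139 mb.
139^0.635 ≈ 22.952.
V ≈ 6.9 × 22.952 ≈ 158.4 kt.

158 kt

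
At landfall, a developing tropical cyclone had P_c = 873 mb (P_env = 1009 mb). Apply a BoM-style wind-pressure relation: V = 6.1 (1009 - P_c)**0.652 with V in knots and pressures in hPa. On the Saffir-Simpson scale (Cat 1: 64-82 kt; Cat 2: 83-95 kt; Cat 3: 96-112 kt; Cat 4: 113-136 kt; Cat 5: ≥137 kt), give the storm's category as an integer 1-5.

ΔP = 1009 − 873 = 136 mb.
V ≈ 6.1 × 136^0.652 = 6.1 × 24.61 ≈ 150 kt.
150 kt falls in the Category 5 band.

5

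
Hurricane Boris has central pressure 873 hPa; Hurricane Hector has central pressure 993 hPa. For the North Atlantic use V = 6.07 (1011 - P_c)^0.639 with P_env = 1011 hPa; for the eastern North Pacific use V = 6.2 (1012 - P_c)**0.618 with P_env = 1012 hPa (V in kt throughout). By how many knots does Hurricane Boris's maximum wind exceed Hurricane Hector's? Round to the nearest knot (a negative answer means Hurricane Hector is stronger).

Hurricane Boris: ΔP = 138; V ≈ 6.07 × 138^0.639 ≈ 141.44 kt.
Hurricane Hector: ΔP = 19; V ≈ 6.2 × 19^0.618 ≈ 38.25 kt.
Difference ≈ 141.44 − 38.25 = 103.19 → 103 kt.

103 kt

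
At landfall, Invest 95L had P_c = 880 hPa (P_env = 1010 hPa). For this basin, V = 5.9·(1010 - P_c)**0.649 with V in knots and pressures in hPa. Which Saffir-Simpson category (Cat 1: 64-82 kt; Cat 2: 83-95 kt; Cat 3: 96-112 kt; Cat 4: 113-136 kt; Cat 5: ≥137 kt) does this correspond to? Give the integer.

5

ΔP = 1010 − 880 = 130 hPa.
V ≈ 5.9 × 130^0.649 = 5.9 × 23.55 ≈ 139 kt.
139 kt falls in the Category 5 band.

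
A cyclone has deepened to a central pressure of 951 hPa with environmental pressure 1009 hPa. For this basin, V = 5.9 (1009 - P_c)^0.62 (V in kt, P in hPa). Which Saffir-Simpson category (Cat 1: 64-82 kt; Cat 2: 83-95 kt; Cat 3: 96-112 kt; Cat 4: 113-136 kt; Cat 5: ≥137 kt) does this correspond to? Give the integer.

ΔP = 1009 − 951 = 58 hPa.
V ≈ 5.9 × 58^0.62 = 5.9 × 12.40 ≈ 73 kt.
73 kt falls in the Category 1 band.

1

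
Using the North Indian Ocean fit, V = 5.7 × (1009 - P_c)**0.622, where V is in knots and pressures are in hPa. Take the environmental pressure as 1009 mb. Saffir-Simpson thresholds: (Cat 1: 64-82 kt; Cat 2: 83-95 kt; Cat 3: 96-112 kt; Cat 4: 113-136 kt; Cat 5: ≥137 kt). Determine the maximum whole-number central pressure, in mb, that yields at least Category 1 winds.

960 mb

Category 1 begins at V = 64 kt.
Required ΔP = (64/5.7)^(1/0.622) = 11.228^1.608 ≈ 48.82 mb.
P_c ≤ 1009 − 48.82 = 960.18, so the highest integer P_c is 960 mb.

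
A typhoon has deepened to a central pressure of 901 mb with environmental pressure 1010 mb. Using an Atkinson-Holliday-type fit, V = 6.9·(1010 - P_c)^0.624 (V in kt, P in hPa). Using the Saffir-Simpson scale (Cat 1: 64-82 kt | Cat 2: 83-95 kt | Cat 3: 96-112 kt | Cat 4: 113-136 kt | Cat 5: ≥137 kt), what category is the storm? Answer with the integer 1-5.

ΔP = 1010 − 901 = 109 mb.
V ≈ 6.9 × 109^0.624 = 6.9 × 18.68 ≈ 129 kt.
129 kt falls in the Category 4 band.

4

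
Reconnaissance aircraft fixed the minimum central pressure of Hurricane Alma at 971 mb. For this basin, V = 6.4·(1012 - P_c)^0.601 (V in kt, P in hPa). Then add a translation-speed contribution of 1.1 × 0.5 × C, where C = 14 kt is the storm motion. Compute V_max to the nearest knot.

67 kt

ΔP = 1012 − 971 = 41 mb.
41^0.601 ≈ 9.317.
V ≈ 6.4 × 9.317 ≈ 59.6 kt.
Translation term: 1.1 × 0.5 × 14 = 7.7 kt.
Corrected V ≈ 67.3 kt → 67 kt.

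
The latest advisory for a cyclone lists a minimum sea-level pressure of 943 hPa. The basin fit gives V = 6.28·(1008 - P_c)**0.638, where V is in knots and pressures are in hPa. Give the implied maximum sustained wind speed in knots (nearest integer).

90 kt

ΔP = 1008 − 943 = 65 hPa.
65^0.638 ≈ 14.343.
V ≈ 6.28 × 14.343 ≈ 90.1 kt.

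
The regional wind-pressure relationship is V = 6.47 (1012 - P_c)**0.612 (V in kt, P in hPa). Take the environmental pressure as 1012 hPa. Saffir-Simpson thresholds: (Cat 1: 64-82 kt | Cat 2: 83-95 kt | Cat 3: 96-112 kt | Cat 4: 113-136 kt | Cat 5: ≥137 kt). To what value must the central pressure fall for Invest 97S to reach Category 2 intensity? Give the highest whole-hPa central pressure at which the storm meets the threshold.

947 hPa

Category 2 begins at V = 83 kt.
Required ΔP = (83/6.47)^(1/0.612) = 12.828^1.634 ≈ 64.68 hPa.
P_c ≤ 1012 − 64.68 = 947.32, so the highest integer P_c is 947 hPa.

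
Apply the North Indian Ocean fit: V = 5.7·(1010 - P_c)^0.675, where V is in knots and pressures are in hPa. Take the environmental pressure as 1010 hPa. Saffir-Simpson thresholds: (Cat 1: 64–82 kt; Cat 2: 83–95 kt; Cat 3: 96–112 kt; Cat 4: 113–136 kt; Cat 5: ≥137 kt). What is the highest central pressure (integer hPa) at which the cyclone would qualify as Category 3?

944 hPa

Category 3 begins at V = 96 kt.
Required ΔP = (96/5.7)^(1/0.675) = 16.842^1.481 ≈ 65.60 hPa.
P_c ≤ 1010 − 65.60 = 944.40, so the highest integer P_c is 944 hPa.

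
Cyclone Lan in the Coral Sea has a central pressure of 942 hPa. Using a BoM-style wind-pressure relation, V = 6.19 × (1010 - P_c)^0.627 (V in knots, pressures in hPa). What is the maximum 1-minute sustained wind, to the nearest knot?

87 kt

ΔP = 1010 − 942 = 68 hPa.
68^0.627 ≈ 14.092.
V ≈ 6.19 × 14.092 ≈ 87.2 kt.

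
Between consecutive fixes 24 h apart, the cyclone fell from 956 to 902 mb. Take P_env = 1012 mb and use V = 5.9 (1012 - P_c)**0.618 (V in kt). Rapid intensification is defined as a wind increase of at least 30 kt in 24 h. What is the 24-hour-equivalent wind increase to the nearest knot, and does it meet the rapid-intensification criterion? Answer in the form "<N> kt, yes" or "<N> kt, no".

V₁: ΔP = 56, V ≈ 5.9 × 56^0.618 ≈ 71.00 kt.
V₂: ΔP = 110, V ≈ 5.9 × 110^0.618 ≈ 107.75 kt.
ΔV over 24 h = 36.75 kt → 24 h equivalent = 36.75 × 24/24 ≈ 36.75 kt.
37 kt ≥ 30 kt ⇒ rapid intensification.

37 kt, yes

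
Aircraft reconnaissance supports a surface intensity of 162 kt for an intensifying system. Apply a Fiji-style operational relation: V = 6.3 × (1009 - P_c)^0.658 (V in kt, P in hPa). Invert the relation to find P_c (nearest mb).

870 mb

ΔP = (V / 6.3)^(1/0.658) = (162/6.3)^1.520.
162/6.3 = 25.714; 25.714^1.520 ≈ 139.03 mb.
P_c = 1009 − 139.03 = 869.97 ≈ 870 mb.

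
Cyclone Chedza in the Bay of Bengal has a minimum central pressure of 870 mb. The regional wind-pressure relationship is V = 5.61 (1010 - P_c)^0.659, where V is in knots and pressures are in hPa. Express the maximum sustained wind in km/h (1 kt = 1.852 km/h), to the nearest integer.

ΔP = 1010 − 870 = 140 mb.
V ≈ 5.61 × 140^0.659 = 5.61 × 25.960 ≈ 145.633 kt.
145.633 × 1.852 ≈ 269.71 km/h → 270 km/h.

270 km/h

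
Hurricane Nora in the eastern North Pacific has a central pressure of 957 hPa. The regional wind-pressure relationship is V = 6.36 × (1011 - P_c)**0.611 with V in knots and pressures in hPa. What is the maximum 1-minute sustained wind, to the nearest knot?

73 kt

ΔP = 1011 − 957 = 54 hPa.
54^0.611 ≈ 11.442.
V ≈ 6.36 × 11.442 ≈ 72.8 kt.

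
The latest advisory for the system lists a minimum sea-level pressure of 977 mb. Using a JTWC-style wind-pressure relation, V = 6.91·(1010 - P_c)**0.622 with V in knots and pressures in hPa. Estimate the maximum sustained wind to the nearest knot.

ΔP = 1010 − 977 = 33 mb.
33^0.622 ≈ 8.801.
V ≈ 6.91 × 8.801 ≈ 60.8 kt.

61 kt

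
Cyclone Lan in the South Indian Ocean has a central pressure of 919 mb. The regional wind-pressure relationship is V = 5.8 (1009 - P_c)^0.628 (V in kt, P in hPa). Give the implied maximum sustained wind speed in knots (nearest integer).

ΔP = 1009 − 919 = 90 mb.
90^0.628 ≈ 16.876.
V ≈ 5.8 × 16.876 ≈ 97.9 kt.

98 kt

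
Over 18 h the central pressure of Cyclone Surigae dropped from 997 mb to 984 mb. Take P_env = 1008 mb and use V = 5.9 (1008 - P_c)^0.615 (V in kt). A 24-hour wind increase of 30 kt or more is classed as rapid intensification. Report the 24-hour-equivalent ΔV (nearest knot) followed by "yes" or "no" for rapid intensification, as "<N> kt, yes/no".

V₁: ΔP = 11, V ≈ 5.9 × 11^0.615 ≈ 25.78 kt.
V₂: ΔP = 24, V ≈ 5.9 × 24^0.615 ≈ 41.66 kt.
ΔV over 18 h = 15.88 kt → 24 h equivalent = 15.88 × 24/18 ≈ 21.17 kt.
21 kt < 30 kt ⇒ not rapid intensification.

21 kt, no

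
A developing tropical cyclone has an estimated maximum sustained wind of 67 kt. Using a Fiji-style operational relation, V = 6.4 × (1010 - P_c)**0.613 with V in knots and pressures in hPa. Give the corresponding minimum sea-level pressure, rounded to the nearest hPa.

ΔP = (V / 6.4)^(1/0.613) = (67/6.4)^1.631.
67/6.4 = 10.469; 10.469^1.631 ≈ 46.11 hPa.
P_c = 1010 − 46.11 = 963.89 ≈ 964 hPa.

964 hPa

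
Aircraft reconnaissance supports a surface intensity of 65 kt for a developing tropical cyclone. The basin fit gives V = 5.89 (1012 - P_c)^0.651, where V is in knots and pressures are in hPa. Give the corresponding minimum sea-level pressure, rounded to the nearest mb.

ΔP = (V / 5.89)^(1/0.651) = (65/5.89)^1.536.
65/5.89 = 11.036; 11.036^1.536 ≈ 39.98 mb.
P_c = 1012 − 39.98 = 972.02 ≈ 972 mb.

972 mb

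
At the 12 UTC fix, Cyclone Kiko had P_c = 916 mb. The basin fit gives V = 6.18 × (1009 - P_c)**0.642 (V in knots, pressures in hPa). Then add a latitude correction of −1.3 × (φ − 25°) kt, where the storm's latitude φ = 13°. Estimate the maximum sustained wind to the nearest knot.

129 kt

ΔP = 1009 − 916 = 93 mb.
93^0.642 ≈ 18.355.
V ≈ 6.18 × 18.355 ≈ 113.4 kt.
Latitude correction: −1.3 × (13 − 25) = 15.6 kt.
Corrected V ≈ 129 kt → 129 kt.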